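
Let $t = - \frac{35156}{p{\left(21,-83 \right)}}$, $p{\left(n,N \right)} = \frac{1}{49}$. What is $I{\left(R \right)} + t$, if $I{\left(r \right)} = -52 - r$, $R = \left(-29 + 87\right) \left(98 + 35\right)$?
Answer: $-1730410$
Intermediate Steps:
$R = 7714$ ($R = 58 \cdot 133 = 7714$)
$p{\left(n,N \right)} = \frac{1}{49}$
$t = -1722644$ ($t = - 35156 \frac{1}{\frac{1}{49}} = \left(-35156\right) 49 = -1722644$)
$I{\left(R \right)} + t = \left(-52 - 7714\right) - 1722644 = -7766 - 1722644 = -1730410$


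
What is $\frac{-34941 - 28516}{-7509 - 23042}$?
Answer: $\frac{63457}{30551} \approx 2.0771$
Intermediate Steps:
$\frac{-34941 - 28516}{-7509 - 23042} = \frac{-34941 - 28516}{-30551} = \left(-63457\right) \left(- \frac{1}{30551}\right) = \frac{63457}{30551}$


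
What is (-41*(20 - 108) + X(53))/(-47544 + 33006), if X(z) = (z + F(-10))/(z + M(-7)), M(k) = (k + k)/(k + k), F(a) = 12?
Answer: -194897/785052 ≈ -0.24826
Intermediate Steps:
M(k) = 1 (M(k) = (2*k)/((2*k)) = (2*k)*(1/(2*k)) = 1)
X(z) = (12 + z)/(1 + z) (X(z) = (z + 12)/(z + 1) = (12 + z)/(1 + z))
(-41*(20 - 108) + X(53))/(-47544 + 33006) = (-41*(20 - 108) + (12 + 53)/(1 + 53))/(-47544 + 33006) = (-41*(-88) + 65/54)/(-14538) = (3608 + (1/54)*65)*(-1/14538) = (3608 + 65/54)*(-1/14538) = (194897/54)*(-1/14538) = -194897/785052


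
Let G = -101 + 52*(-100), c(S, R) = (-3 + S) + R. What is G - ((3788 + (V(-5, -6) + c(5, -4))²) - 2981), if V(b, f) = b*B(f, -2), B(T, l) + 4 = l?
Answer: -6892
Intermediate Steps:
c(S, R) = -3 + R + S
B(T, l) = -4 + l
G = -5301 (G = -101 - 5200 = -5301)
V(b, f) = -6*b (V(b, f) = b*(-4 - 2) = b*(-6) = -6*b)
G - ((3788 + (V(-5, -6) + c(5, -4))²) - 2981) = -5301 - ((3788 + (-6*(-5) + (-3 - 4 + 5))²) - 2981) = -5301 - ((3788 + (30 - 2)²) - 2981) = -5301 - ((3788 + 28²) - 2981) = -5301 - ((3788 + 784) - 2981) = -5301 - (4572 - 2981) = -5301 - 1*1591 = -5301 - 1591 = -6892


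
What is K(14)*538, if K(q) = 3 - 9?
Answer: -3228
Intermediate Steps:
K(q) = -6
K(14)*538 = -6*538 = -3228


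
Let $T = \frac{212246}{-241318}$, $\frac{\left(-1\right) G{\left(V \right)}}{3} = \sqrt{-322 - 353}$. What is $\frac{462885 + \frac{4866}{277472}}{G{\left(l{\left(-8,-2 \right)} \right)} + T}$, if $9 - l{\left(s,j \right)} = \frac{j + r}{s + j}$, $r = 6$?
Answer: $- \frac{822302353151020635201}{12271854359700430144} + \frac{42072105795145302592485 i \sqrt{3}}{12271854359700430144} \approx -67.007 + 5938.1 i$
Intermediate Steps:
$l{\left(s,j \right)} = 9 - \frac{6 + j}{j + s}$ ($l{\left(s,j \right)} = 9 - \frac{j + 6}{s + j} = 9 - \frac{6 + j}{j + s}$)
$G{\left(V \right)} = - 45 i \sqrt{3}$ ($G{\left(V \right)} = - 3 \sqrt{-322 - 353} = - 3 \sqrt{-675} = - 3 \cdot 15 i \sqrt{3} = - 45 i \sqrt{3}$)
$T = - \frac{106123}{120659}$ ($T = 212246 \left(- \frac{1}{241318}\right) = - \frac{106123}{120659} \approx -0.87953$)
$\frac{462885 + \frac{4866}{277472}}{G{\left(l{\left(-8,-2 \right)} \right)} + T} = \frac{462885 + \frac{4866}{277472}}{- 45 i \sqrt{3} - \frac{106123}{120659}} = \frac{462885 + 4866 \cdot \frac{1}{277472}}{- \frac{106123}{120659} - 45 i \sqrt{3}} = \frac{462885 + \frac{2433}{138736}}{- \frac{106123}{120659} - 45 i \sqrt{3}} = \frac{64218815793}{138736 \left(- \frac{106123}{120659} - 45 i \sqrt{3}\right)}$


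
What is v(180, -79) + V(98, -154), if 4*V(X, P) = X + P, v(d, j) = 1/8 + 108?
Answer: 753/8 ≈ 94.125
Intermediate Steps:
v(d, j) = 865/8 (v(d, j) = ⅛ + 108 = 865/8)
V(X, P) = P/4 + X/4 (V(X, P) = (X + P)/4 = (P + X)/4 = P/4 + X/4)
v(180, -79) + V(98, -154) = 865/8 + ((¼)*(-154) + (¼)*98) = 865/8 + (-77/2 + 49/2) = 865/8 - 14 = 753/8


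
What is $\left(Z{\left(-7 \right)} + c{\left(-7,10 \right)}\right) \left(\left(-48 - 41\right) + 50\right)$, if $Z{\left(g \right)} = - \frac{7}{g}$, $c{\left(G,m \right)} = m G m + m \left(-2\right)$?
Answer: $28041$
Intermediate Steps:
$c{\left(G,m \right)} = - 2 m + G m^{2}$ ($c{\left(G,m \right)} = G m m - 2 m = G m^{2} - 2 m = - 2 m + G m^{2}$)
$\left(Z{\left(-7 \right)} + c{\left(-7,10 \right)}\right) \left(\left(-48 - 41\right) + 50\right) = \left(- \frac{7}{-7} + 10 \left(-2 - 70\right)\right) \left(\left(-48 - 41\right) + 50\right) = \left(\left(-7\right) \left(- \frac{1}{7}\right) + 10 \left(-2 - 70\right)\right) \left(-89 + 50\right) = \left(1 + 10 \left(-72\right)\right) \left(-39\right) = \left(1 - 720\right) \left(-39\right) = \left(-719\right) \left(-39\right) = 28041$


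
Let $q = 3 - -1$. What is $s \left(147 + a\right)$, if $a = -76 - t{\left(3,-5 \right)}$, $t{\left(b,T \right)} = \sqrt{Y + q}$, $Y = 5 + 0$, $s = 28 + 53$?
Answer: $5508$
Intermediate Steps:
$q = 4$ ($q = 3 + 1 = 4$)
$s = 81$
$Y = 5$
$t{\left(b,T \right)} = 3$ ($t{\left(b,T \right)} = \sqrt{5 + 4} = \sqrt{9} = 3$)
$a = -79$ ($a = -76 - 3 = -79$)
$s \left(147 + a\right) = 81 \left(147 - 79\right) = 81 \cdot 68 = 5508$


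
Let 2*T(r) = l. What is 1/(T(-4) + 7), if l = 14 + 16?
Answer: 1/22 ≈ 0.045455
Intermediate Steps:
l = 30
T(r) = 15 (T(r) = (1/2)*30 = 15)
1/(T(-4) + 7) = 1/(15 + 7) = 1/22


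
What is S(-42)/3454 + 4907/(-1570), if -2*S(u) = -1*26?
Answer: -26956/8635 ≈ -3.1217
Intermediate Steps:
S(u) = 13 (S(u) = -(-1)*26/2 = -½*(-26) = 13)
S(-42)/3454 + 4907/(-1570) = 13/3454 + 4907/(-1570) = 13*(1/3454) + 4907*(-1/1570) = 13/3454 - 4907/1570 = -26956/8635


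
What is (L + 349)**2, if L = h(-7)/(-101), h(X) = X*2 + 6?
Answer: 1243056049/10201 ≈ 1.2186e+5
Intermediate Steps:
h(X) = 6 + 2*X (h(X) = 2*X + 6 = 6 + 2*X)
L = 8/101 (L = (6 + 2*(-7))/(-101) = (6 - 14)*(-1/101) = -8*(-1/101) = 8/101 ≈ 0.079208)
(L + 349)**2 = (8/101 + 349)**2 = (35257/101)**2 = 1243056049/10201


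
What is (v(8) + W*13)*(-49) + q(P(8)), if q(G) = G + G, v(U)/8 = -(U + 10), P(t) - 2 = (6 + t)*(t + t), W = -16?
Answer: 17700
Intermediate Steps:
P(t) = 2 + 2*t*(6 + t) (P(t) = 2 + (6 + t)*(t + t) = 2 + (6 + t)*(2*t) = 2 + 2*t*(6 + t))
v(U) = -80 - 8*U (v(U) = 8*(-(U + 10)) = 8*(-(10 + U)) = 8*(-10 - U) = -80 - 8*U)
q(G) = 2*G
(v(8) + W*13)*(-49) + q(P(8)) = ((-80 - 8*8) - 16*13)*(-49) + 2*(2 + 2*8² + 12*8) = ((-80 - 64) - 208)*(-49) + 2*(2 + 2*64 + 96) = (-144 - 208)*(-49) + 2*(2 + 128 + 96) = -352*(-49) + 2*226 = 17248 + 452 = 17700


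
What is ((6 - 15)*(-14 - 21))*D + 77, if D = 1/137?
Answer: 10864/137 ≈ 79.299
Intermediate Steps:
D = 1/137 ≈ 0.0072993
((6 - 15)*(-14 - 21))*D + 77 = ((6 - 15)*(-14 - 21))*(1/137) + 77 = -9*(-35)*(1/137) + 77 = 315*(1/137) + 77 = 315/137 + 77 = 10864/137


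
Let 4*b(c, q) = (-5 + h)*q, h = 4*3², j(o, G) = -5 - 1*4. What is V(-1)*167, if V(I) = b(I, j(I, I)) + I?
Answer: -47261/4 ≈ -11815.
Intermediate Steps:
j(o, G) = -9 (j(o, G) = -5 - 4 = -9)
h = 36 (h = 4*9 = 36)
b(c, q) = 31*q/4 (b(c, q) = ((-5 + 36)*q)/4 = (31*q)/4 = 31*q/4)
V(I) = -279/4 + I (V(I) = (31/4)*(-9) + I = -279/4 + I)
V(-1)*167 = (-279/4 - 1)*167 = -283/4*167 = -47261/4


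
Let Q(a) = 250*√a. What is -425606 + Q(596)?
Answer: -425606 + 500*√149 ≈ -4.1950e+5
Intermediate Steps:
-425606 + Q(596) = -425606 + 250*√596 = -425606 + 250*(2*√149) = -425606 + 500*√149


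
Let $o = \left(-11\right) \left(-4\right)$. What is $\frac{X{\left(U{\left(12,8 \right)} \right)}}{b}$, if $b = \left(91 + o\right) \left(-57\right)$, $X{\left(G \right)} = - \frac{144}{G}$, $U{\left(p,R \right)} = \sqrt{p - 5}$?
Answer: $\frac{16 \sqrt{7}}{5985} \approx 0.007073$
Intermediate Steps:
$o = 44$
$U{\left(p,R \right)} = \sqrt{-5 + p}$
$b = -7695$ ($b = \left(91 + 44\right) \left(-57\right) = 135 \left(-57\right) = -7695$)
$\frac{X{\left(U{\left(12,8 \right)} \right)}}{b} = \frac{\left(-144\right) \frac{1}{\sqrt{-5 + 12}}}{-7695} = - \frac{144}{\sqrt{7}} \left(- \frac{1}{7695}\right) = - 144 \frac{\sqrt{7}}{7} \left(- \frac{1}{7695}\right) = - \frac{144 \sqrt{7}}{7} \left(- \frac{1}{7695}\right) = \frac{16 \sqrt{7}}{5985}$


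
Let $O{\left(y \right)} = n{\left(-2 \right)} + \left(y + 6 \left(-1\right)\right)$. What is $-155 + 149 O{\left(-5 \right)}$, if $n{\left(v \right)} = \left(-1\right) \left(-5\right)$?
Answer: $-1049$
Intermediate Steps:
$n{\left(v \right)} = 5$
$O{\left(y \right)} = -1 + y$ ($O{\left(y \right)} = 5 + \left(y + 6 \left(-1\right)\right) = 5 + \left(y - 6\right) = 5 + \left(-6 + y\right) = -1 + y$)
$-155 + 149 O{\left(-5 \right)} = -155 + 149 \left(-1 - 5\right) = -155 + 149 \left(-6\right) = -155 - 894 = -1049$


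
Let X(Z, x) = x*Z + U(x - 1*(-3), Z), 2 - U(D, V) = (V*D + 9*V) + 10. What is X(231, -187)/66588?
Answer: -695/16647 ≈ -0.041749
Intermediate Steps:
U(D, V) = -8 - 9*V - D*V (U(D, V) = 2 - ((V*D + 9*V) + 10) = 2 - ((D*V + 9*V) + 10) = 2 - ((9*V + D*V) + 10) = 2 - (10 + 9*V + D*V) = 2 + (-10 - 9*V - D*V) = -8 - 9*V - D*V)
X(Z, x) = -8 - 9*Z + Z*x - Z*(3 + x) (X(Z, x) = x*Z + (-8 - 9*Z - (x - 1*(-3))*Z) = Z*x + (-8 - 9*Z - (x + 3)*Z) = Z*x + (-8 - 9*Z - (3 + x)*Z) = Z*x + (-8 - 9*Z - Z*(3 + x)) = -8 - 9*Z + Z*x - Z*(3 + x))
X(231, -187)/66588 = (-8 - 12*231)/66588 = (-8 - 2772)*(1/66588) = -2780*1/66588 = -695/16647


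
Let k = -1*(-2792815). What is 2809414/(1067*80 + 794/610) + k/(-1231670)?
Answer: 196534229682269/6413354217798 ≈ 30.645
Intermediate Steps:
k = 2792815
2809414/(1067*80 + 794/610) + k/(-1231670) = 2809414/(1067*80 + 794/610) + 2792815/(-1231670) = 2809414/(85360 + 794*(1/610)) + 2792815*(-1/1231670) = 2809414/(85360 + 397/305) - 558563/246334 = 2809414/(26035197/305) - 558563/246334 = 2809414*(305/26035197) - 558563/246334 = 856871270/26035197 - 558563/246334 = 196534229682269/6413354217798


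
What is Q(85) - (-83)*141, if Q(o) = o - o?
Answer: 11703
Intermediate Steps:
Q(o) = 0
Q(85) - (-83)*141 = 0 - (-83)*141 = 0 - 1*(-11703) = 0 + 11703 = 11703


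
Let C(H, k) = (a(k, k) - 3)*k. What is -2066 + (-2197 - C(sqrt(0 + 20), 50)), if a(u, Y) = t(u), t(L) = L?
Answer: -6613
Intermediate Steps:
a(u, Y) = u
C(H, k) = k*(-3 + k) (C(H, k) = (k - 3)*k = (-3 + k)*k = k*(-3 + k))
-2066 + (-2197 - C(sqrt(0 + 20), 50)) = -2066 + (-2197 - 50*(-3 + 50)) = -2066 + (-2197 - 50*47) = -2066 + (-2197 - 1*2350) = -2066 + (-2197 - 2350) = -2066 - 4547 = -6613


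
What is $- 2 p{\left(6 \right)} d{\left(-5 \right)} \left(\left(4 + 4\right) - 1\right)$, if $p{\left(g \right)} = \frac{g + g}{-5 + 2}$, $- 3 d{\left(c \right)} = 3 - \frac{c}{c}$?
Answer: $- \frac{112}{3} \approx -37.333$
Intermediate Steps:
$d{\left(c \right)} = - \frac{2}{3}$ ($d{\left(c \right)} = - \frac{3 - \frac{c}{c}}{3} = - \frac{3 - 1}{3} = \left(- \frac{1}{3}\right) 2 = - \frac{2}{3}$)
$p{\left(g \right)} = - \frac{2 g}{3}$ ($p{\left(g \right)} = \frac{2 g}{-3} = 2 g \left(- \frac{1}{3}\right) = - \frac{2 g}{3}$)
$- 2 p{\left(6 \right)} d{\left(-5 \right)} \left(\left(4 + 4\right) - 1\right) = - 2 \left(\left(- \frac{2}{3}\right) 6\right) \left(- \frac{2}{3}\right) \left(\left(4 + 4\right) - 1\right) = \left(-2\right) \left(-4\right) \left(- \frac{2}{3}\right) \left(8 - 1\right) = 8 \left(- \frac{2}{3}\right) 7 = \left(- \frac{16}{3}\right) 7 = - \frac{112}{3}$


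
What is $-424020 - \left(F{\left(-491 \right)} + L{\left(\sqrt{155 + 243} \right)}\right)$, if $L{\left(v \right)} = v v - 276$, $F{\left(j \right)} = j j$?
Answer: $-665223$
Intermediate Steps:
$F{\left(j \right)} = j^{2}$
$L{\left(v \right)} = -276 + v^{2}$ ($L{\left(v \right)} = v^{2} - 276 = -276 + v^{2}$)
$-424020 - \left(F{\left(-491 \right)} + L{\left(\sqrt{155 + 243} \right)}\right) = -424020 - \left(\left(-491\right)^{2} - \left(276 - \left(\sqrt{155 + 243}\right)^{2}\right)\right) = -424020 - \left(241081 - \left(276 - \left(\sqrt{398}\right)^{2}\right)\right) = -424020 - \left(241081 + \left(-276 + 398\right)\right) = -424020 - \left(241081 + 122\right) = -424020 - 241203 = -665223$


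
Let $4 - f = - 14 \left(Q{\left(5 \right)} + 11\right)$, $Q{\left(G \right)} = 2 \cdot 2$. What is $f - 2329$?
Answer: $-2115$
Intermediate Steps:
$Q{\left(G \right)} = 4$
$f = 214$ ($f = 4 - - 14 \left(4 + 11\right) = 4 - \left(-14\right) 15 = 4 - -210 = 4 + 210 = 214$)
$f - 2329 = 214 - 2329 = -2115$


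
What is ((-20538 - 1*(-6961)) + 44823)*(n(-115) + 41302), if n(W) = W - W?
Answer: 1290522292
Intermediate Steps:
n(W) = 0
((-20538 - 1*(-6961)) + 44823)*(n(-115) + 41302) = ((-20538 - 1*(-6961)) + 44823)*(0 + 41302) = ((-20538 + 6961) + 44823)*41302 = (-13577 + 44823)*41302 = 31246*41302 = 1290522292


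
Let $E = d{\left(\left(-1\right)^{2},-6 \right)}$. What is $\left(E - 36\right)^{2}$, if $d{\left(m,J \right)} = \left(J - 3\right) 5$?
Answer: $6561$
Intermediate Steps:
$d{\left(m,J \right)} = -15 + 5 J$ ($d{\left(m,J \right)} = \left(-3 + J\right) 5 = -15 + 5 J$)
$E = -45$ ($E = -15 + 5 \left(-6\right) = -15 - 30 = -45$)
$\left(E - 36\right)^{2} = \left(-45 - 36\right)^{2} = \left(-81\right)^{2} = 6561$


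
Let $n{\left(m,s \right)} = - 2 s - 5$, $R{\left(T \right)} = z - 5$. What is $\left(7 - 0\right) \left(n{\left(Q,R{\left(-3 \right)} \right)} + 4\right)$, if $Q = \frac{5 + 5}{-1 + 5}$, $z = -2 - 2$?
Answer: $119$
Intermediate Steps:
$z = -4$
$Q = \frac{5}{2}$ ($Q = \frac{10}{4} = 10 \cdot \frac{1}{4} = \frac{5}{2} \approx 2.5$)
$R{\left(T \right)} = -9$ ($R{\left(T \right)} = -4 - 5 = -9$)
$n{\left(m,s \right)} = -5 - 2 s$
$\left(7 - 0\right) \left(n{\left(Q,R{\left(-3 \right)} \right)} + 4\right) = \left(7 - 0\right) \left(\left(-5 - -18\right) + 4\right) = \left(7 + 0\right) \left(\left(-5 + 18\right) + 4\right) = 7 \left(13 + 4\right) = 7 \cdot 17 = 119$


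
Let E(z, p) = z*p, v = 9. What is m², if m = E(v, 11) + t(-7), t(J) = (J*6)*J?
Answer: 154449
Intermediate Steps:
t(J) = 6*J² (t(J) = (6*J)*J = 6*J²)
E(z, p) = p*z
m = 393 (m = 11*9 + 6*(-7)² = 99 + 6*49 = 99 + 294 = 393)
m² = 393² = 154449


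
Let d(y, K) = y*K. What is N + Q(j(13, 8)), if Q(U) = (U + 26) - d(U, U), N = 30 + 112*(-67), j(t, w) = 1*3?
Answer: -7454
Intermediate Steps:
j(t, w) = 3
N = -7474 (N = 30 - 7504 = -7474)
d(y, K) = K*y
Q(U) = 26 + U - U² (Q(U) = (U + 26) - U*U = (26 + U) - U² = 26 + U - U²)
N + Q(j(13, 8)) = -7474 + (26 + 3 - 1*3²) = -7474 + (26 + 3 - 1*9) = -7474 + (26 + 3 - 9) = -7474 + 20 = -7454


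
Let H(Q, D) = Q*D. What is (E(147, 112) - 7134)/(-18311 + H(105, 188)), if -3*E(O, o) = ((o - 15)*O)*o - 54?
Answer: -539452/1429 ≈ -377.50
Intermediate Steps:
H(Q, D) = D*Q
E(O, o) = 18 - O*o*(-15 + o)/3 (E(O, o) = -(((o - 15)*O)*o - 54)/3 = -(((-15 + o)*O)*o - 54)/3 = -((O*(-15 + o))*o - 54)/3 = -(O*o*(-15 + o) - 54)/3 = -(-54 + O*o*(-15 + o))/3 = 18 - O*o*(-15 + o)/3)
(E(147, 112) - 7134)/(-18311 + H(105, 188)) = ((18 + 5*147*112 - ⅓*147*112²) - 7134)/(-18311 + 188*105) = ((18 + 82320 - ⅓*147*12544) - 7134)/(-18311 + 19740) = ((18 + 82320 - 614656) - 7134)/1429 = (-532318 - 7134)*(1/1429) = -539452*1/1429 = -539452/1429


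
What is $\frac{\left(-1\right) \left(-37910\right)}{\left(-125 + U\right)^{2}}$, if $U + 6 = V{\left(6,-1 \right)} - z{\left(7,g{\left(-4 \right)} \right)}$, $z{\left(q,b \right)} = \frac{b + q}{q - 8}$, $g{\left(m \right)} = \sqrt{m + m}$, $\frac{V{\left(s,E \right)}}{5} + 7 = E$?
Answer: $\frac{18955}{2 \left(82 - i \sqrt{2}\right)^{2}} \approx 1.4082 + 0.048589 i$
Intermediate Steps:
$V{\left(s,E \right)} = -35 + 5 E$
$g{\left(m \right)} = \sqrt{2} \sqrt{m}$ ($g{\left(m \right)} = \sqrt{2 m} = \sqrt{2} \sqrt{m}$)
$z{\left(q,b \right)} = \frac{b + q}{-8 + q}$
$U = -39 + 2 i \sqrt{2}$ ($U = -6 + \left(\left(-35 + 5 \left(-1\right)\right) - \frac{\sqrt{2} \sqrt{-4} + 7}{-8 + 7}\right) = -6 - \left(40 + \frac{\sqrt{2} \cdot 2 i + 7}{-1}\right) = -6 - \left(40 - \left(2 i \sqrt{2} + 7\right)\right) = -6 - \left(40 - \left(7 + 2 i \sqrt{2}\right)\right) = -6 - \left(33 - 2 i \sqrt{2}\right) = -39 + 2 i \sqrt{2} \approx -39.0 + 2.8284 i$)
$\frac{\left(-1\right) \left(-37910\right)}{\left(-125 + U\right)^{2}} = \frac{\left(-1\right) \left(-37910\right)}{\left(-125 - \left(39 - 2 i \sqrt{2}\right)\right)^{2}} = \frac{37910}{\left(-164 + 2 i \sqrt{2}\right)^{2}}$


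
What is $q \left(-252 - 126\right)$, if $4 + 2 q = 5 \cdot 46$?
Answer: $-42714$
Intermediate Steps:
$q = 113$ ($q = -2 + \frac{5 \cdot 46}{2} = -2 + \frac{1}{2} \cdot 230 = -2 + 115 = 113$)
$q \left(-252 - 126\right) = 113 \left(-252 - 126\right) = 113 \left(-378\right) = -42714$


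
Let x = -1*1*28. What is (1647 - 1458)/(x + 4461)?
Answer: 189/4433 ≈ 0.042635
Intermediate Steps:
x = -28 (x = -1*28 = -28)
(1647 - 1458)/(x + 4461) = (1647 - 1458)/(-28 + 4461) = 189/4433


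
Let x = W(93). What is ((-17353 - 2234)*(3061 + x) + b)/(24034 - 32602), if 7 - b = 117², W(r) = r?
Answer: 7723885/1071 ≈ 7211.8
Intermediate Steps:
x = 93
b = -13682 (b = 7 - 1*117² = 7 - 1*13689 = 7 - 13689 = -13682)
((-17353 - 2234)*(3061 + x) + b)/(24034 - 32602) = ((-17353 - 2234)*(3061 + 93) - 13682)/(24034 - 32602) = (-19587*3154 - 13682)/(-8568) = (-61777398 - 13682)*(-1/8568) = -61791080*(-1/8568) = 7723885/1071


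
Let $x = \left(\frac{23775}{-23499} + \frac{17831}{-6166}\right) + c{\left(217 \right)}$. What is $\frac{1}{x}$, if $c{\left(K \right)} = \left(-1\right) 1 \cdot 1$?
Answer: $- \frac{48298278}{236834051} \approx -0.20393$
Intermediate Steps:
$c{\left(K \right)} = -1$ ($c{\left(K \right)} = \left(-1\right) 1 = -1$)
$x = - \frac{236834051}{48298278}$ ($x = \left(\frac{23775}{-23499} + \frac{17831}{-6166}\right) - 1 = \left(23775 \left(- \frac{1}{23499}\right) + 17831 \left(- \frac{1}{6166}\right)\right) - 1 = \left(- \frac{7925}{7833} - \frac{17831}{6166}\right) - 1 = - \frac{188535773}{48298278} - 1 = - \frac{236834051}{48298278} \approx -4.9036$)
$\frac{1}{x} = \frac{1}{- \frac{236834051}{48298278}} = - \frac{48298278}{236834051}$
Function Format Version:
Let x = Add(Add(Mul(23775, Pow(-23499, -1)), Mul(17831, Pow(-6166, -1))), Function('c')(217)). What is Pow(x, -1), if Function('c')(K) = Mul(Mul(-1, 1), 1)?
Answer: Rational(-48298278, 236834051) ≈ -0.20393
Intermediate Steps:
Function('c')(K) = -1 (Function('c')(K) = Mul(-1, 1) = -1)
x = Rational(-236834051, 48298278) (x = Add(Add(Mul(23775, Pow(-23499, -1)), Mul(17831, Pow(-6166, -1))), -1) = Add(Add(Mul(23775, Rational(-1, 23499)), Mul(17831, Rational(-1, 6166))), -1) = Add(Add(Rational(-7925, 7833), Rational(-17831, 6166)), -1) = Add(Rational(-188535773, 48298278), -1) = Rational(-236834051, 48298278) ≈ -4.9036)
Pow(x, -1) = Pow(Rational(-236834051, 48298278), -1) = Rational(-48298278, 236834051)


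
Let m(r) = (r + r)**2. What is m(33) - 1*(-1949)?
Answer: 6305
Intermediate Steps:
m(r) = 4*r**2 (m(r) = (2*r)**2 = 4*r**2)
m(33) - 1*(-1949) = 4*33**2 - 1*(-1949) = 4*1089 + 1949 = 4356 + 1949 = 6305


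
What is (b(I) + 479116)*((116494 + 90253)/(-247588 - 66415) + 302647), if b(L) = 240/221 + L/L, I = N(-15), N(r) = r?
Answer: 10062457628847031818/69394663 ≈ 1.4500e+11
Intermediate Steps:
I = -15
b(L) = 461/221 (b(L) = 240*(1/221) + 1 = 240/221 + 1 = 461/221)
(b(I) + 479116)*((116494 + 90253)/(-247588 - 66415) + 302647) = (461/221 + 479116)*((116494 + 90253)/(-247588 - 66415) + 302647) = 105885097*(206747/(-314003) + 302647)/221 = 105885097*(206747*(-1/314003) + 302647)/221 = 105885097*(-206747/314003 + 302647)/221 = (105885097/221)*(95031859194/314003) = 10062457628847031818/69394663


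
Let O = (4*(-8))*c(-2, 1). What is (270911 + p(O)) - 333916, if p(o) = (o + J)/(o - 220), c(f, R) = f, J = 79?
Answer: -756071/12 ≈ -63006.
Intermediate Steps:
O = 64 (O = (4*(-8))*(-2) = -32*(-2) = 64)
p(o) = (79 + o)/(-220 + o) (p(o) = (o + 79)/(o - 220) = (79 + o)/(-220 + o))
(270911 + p(O)) - 333916 = (270911 + (79 + 64)/(-220 + 64)) - 333916 = (270911 + 143/(-156)) - 333916 = (270911 - 1/156*143) - 333916 = (270911 - 11/12) - 333916 = 3250921/12 - 333916 = -756071/12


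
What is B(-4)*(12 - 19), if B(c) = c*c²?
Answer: 448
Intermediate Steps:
B(c) = c³
B(-4)*(12 - 19) = (-4)³*(12 - 19) = -64*(-7) = 448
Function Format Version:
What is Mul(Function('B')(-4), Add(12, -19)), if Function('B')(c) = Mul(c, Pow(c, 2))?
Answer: 448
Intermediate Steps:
Function('B')(c) = Pow(c, 3)
Mul(Function('B')(-4), Add(12, -19)) = Mul(Pow(-4, 3), Add(12, -19)) = Mul(-64, -7) = 448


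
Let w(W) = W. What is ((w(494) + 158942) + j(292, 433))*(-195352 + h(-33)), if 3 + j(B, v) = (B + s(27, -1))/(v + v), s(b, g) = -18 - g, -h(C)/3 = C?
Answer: -26958435856009/866 ≈ -3.1130e+10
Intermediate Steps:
h(C) = -3*C
j(B, v) = -3 + (-17 + B)/(2*v) (j(B, v) = -3 + (B + (-18 - 1*(-1)))/(v + v) = -3 + (B + (-18 + 1))/((2*v)) = -3 + (B - 17)*(1/(2*v)) = -3 + (-17 + B)*(1/(2*v)) = -3 + (-17 + B)/(2*v))
((w(494) + 158942) + j(292, 433))*(-195352 + h(-33)) = ((494 + 158942) + (½)*(-17 + 292 - 6*433)/433)*(-195352 - 3*(-33)) = (159436 + (½)*(1/433)*(-17 + 292 - 2598))*(-195352 + 99) = (159436 + (½)*(1/433)*(-2323))*(-195253) = (159436 - 2323/866)*(-195253) = (138069253/866)*(-195253) = -26958435856009/866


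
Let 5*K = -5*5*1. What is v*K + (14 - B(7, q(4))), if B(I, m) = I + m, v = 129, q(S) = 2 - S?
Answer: -636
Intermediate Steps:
K = -5 (K = (-5*5*1)/5 = (-25*1)/5 = (1/5)*(-25) = -5)
v*K + (14 - B(7, q(4))) = 129*(-5) + (14 - (7 + (2 - 1*4))) = -645 + (14 - (7 + (2 - 4))) = -645 + (14 - (7 - 2)) = -645 + (14 - 1*5) = -645 + (14 - 5) = -645 + 9 = -636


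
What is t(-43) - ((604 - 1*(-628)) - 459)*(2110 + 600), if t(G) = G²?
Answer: -2092981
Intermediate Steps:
t(-43) - ((604 - 1*(-628)) - 459)*(2110 + 600) = (-43)² - ((604 - 1*(-628)) - 459)*(2110 + 600) = 1849 - ((604 + 628) - 459)*2710 = 1849 - (1232 - 459)*2710 = 1849 - 773*2710 = 1849 - 1*2094830 = 1849 - 2094830 = -2092981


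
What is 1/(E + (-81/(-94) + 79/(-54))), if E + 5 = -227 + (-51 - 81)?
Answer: -1269/462679 ≈ -0.0027427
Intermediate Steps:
E = -364 (E = -5 + (-227 + (-51 - 81)) = -5 + (-227 - 132) = -5 - 359 = -364)
1/(E + (-81/(-94) + 79/(-54))) = 1/(-364 + (-81/(-94) + 79/(-54))) = 1/(-364 + (-81*(-1/94) + 79*(-1/54))) = 1/(-364 + (81/94 - 79/54)) = 1/(-364 - 763/1269) = 1/(-462679/1269) = -1269/462679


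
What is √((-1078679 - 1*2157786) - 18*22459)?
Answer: I*√3640727 ≈ 1908.1*I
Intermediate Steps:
√((-1078679 - 1*2157786) - 18*22459) = √((-1078679 - 2157786) - 404262) = √(-3236465 - 404262) = √(-3640727) = I*√3640727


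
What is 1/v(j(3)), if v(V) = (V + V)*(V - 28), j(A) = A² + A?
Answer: -1/384 ≈ -0.0026042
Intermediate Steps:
j(A) = A + A²
v(V) = 2*V*(-28 + V) (v(V) = (2*V)*(-28 + V) = 2*V*(-28 + V))
1/v(j(3)) = 1/(2*(3*(1 + 3))*(-28 + 3*(1 + 3))) = 1/(2*(3*4)*(-28 + 3*4)) = 1/(2*12*(-28 + 12)) = 1/(2*12*(-16)) = 1/(-384) = -1/384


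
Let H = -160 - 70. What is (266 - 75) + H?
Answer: -39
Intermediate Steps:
H = -230
(266 - 75) + H = (266 - 75) - 230 = 191 - 230 = -39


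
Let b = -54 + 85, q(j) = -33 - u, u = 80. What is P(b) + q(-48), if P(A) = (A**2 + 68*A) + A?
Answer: 2987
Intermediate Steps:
q(j) = -113 (q(j) = -33 - 1*80 = -33 - 80 = -113)
b = 31
P(A) = A**2 + 69*A
P(b) + q(-48) = 31*(69 + 31) - 113 = 31*100 - 113 = 3100 - 113 = 2987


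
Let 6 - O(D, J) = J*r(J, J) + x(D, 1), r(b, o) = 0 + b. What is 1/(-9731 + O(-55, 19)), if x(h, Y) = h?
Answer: -1/10031 ≈ -9.9691e-5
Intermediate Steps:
r(b, o) = b
O(D, J) = 6 - D - J² (O(D, J) = 6 - (J*J + D) = 6 - (J² + D) = 6 - (D + J²) = 6 + (-D - J²) = 6 - D - J²)
1/(-9731 + O(-55, 19)) = 1/(-9731 + (6 - 1*(-55) - 1*19²)) = 1/(-9731 + (6 + 55 - 1*361)) = 1/(-9731 + (6 + 55 - 361)) = 1/(-9731 - 300) = 1/(-10031) = -1/10031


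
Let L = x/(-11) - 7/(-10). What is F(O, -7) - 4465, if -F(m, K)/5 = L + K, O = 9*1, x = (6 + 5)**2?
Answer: -8757/2 ≈ -4378.5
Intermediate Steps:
x = 121 (x = 11**2 = 121)
O = 9
L = -103/10 (L = 121/(-11) - 7/(-10) = 121*(-1/11) - 7*(-1/10) = -11 + 7/10 = -103/10 ≈ -10.300)
F(m, K) = 103/2 - 5*K (F(m, K) = -5*(-103/10 + K) = 103/2 - 5*K)
F(O, -7) - 4465 = (103/2 - 5*(-7)) - 4465 = (103/2 + 35) - 4465 = 173/2 - 4465 = -8757/2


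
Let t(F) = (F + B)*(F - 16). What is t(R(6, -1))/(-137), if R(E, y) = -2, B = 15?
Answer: 234/137 ≈ 1.7080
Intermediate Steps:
t(F) = (-16 + F)*(15 + F) (t(F) = (F + 15)*(F - 16) = (15 + F)*(-16 + F) = (-16 + F)*(15 + F))
t(R(6, -1))/(-137) = (-240 + (-2)² - 1*(-2))/(-137) = (-240 + 4 + 2)*(-1/137) = -234*(-1/137) = 234/137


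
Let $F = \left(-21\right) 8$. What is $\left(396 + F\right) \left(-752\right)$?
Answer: $-171456$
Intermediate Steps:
$F = -168$
$\left(396 + F\right) \left(-752\right) = \left(396 - 168\right) \left(-752\right) = 228 \left(-752\right) = -171456$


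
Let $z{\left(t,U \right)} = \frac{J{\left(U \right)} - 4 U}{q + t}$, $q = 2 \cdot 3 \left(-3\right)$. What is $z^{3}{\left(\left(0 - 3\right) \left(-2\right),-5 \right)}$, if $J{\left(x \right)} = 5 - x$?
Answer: $- \frac{125}{8} \approx -15.625$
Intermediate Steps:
$q = -18$ ($q = 6 \left(-3\right) = -18$)
$z{\left(t,U \right)} = \frac{5 - 5 U}{-18 + t}$ ($z{\left(t,U \right)} = \frac{\left(5 - U\right) - 4 U}{-18 + t} = \frac{5 - 5 U}{-18 + t}$)
$z^{3}{\left(\left(0 - 3\right) \left(-2\right),-5 \right)} = \left(\frac{5 \left(1 - -5\right)}{-18 + \left(0 - 3\right) \left(-2\right)}\right)^{3} = \left(\frac{5 \left(1 + 5\right)}{-18 - -6}\right)^{3} = \left(5 \frac{1}{-18 + 6} \cdot 6\right)^{3} = \left(5 \frac{1}{-12} \cdot 6\right)^{3} = \left(5 \left(- \frac{1}{12}\right) 6\right)^{3} = \left(- \frac{5}{2}\right)^{3} = - \frac{125}{8}$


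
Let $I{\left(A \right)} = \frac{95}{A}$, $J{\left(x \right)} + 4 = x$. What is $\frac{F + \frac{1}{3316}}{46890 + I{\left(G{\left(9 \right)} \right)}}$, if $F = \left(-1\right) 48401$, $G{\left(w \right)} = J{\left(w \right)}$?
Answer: $- \frac{160497715}{155550244} \approx -1.0318$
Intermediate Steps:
$J{\left(x \right)} = -4 + x$
$G{\left(w \right)} = -4 + w$
$F = -48401$
$\frac{F + \frac{1}{3316}}{46890 + I{\left(G{\left(9 \right)} \right)}} = \frac{-48401 + \frac{1}{3316}}{46890 + \frac{95}{-4 + 9}} = \frac{-48401 + \frac{1}{3316}}{46890 + \frac{95}{5}} = - \frac{160497715}{3316 \left(46890 + 95 \cdot \frac{1}{5}\right)} = - \frac{160497715}{3316 \left(46890 + 19\right)} = - \frac{160497715}{3316 \cdot 46909} = \left(- \frac{160497715}{3316}\right) \frac{1}{46909} = - \frac{160497715}{155550244}$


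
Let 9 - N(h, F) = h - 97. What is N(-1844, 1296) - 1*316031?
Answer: -314081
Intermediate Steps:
N(h, F) = 106 - h (N(h, F) = 9 - (h - 97) = 9 - (-97 + h) = 9 + (97 - h) = 106 - h)
N(-1844, 1296) - 1*316031 = (106 - 1*(-1844)) - 1*316031 = (106 + 1844) - 316031 = 1950 - 316031 = -314081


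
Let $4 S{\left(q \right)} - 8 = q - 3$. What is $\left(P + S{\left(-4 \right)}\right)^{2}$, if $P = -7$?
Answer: $\frac{729}{16} \approx 45.563$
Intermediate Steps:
$S{\left(q \right)} = \frac{5}{4} + \frac{q}{4}$ ($S{\left(q \right)} = 2 + \frac{q - 3}{4} = 2 + \frac{-3 + q}{4} = 2 + \left(- \frac{3}{4} + \frac{q}{4}\right) = \frac{5}{4} + \frac{q}{4}$)
$\left(P + S{\left(-4 \right)}\right)^{2} = \left(-7 + \left(\frac{5}{4} + \frac{1}{4} \left(-4\right)\right)\right)^{2} = \left(-7 + \left(\frac{5}{4} - 1\right)\right)^{2} = \left(-7 + \frac{1}{4}\right)^{2} = \left(- \frac{27}{4}\right)^{2} = \frac{729}{16}$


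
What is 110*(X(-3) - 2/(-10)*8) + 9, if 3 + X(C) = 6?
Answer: 515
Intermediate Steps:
X(C) = 3 (X(C) = -3 + 6 = 3)
110*(X(-3) - 2/(-10)*8) + 9 = 110*(3 - 2/(-10)*8) + 9 = 110*(3 - 2*(-⅒)*8) + 9 = 110*(3 + (⅕)*8) + 9 = 110*(3 + 8/5) + 9 = 110*(23/5) + 9 = 506 + 9 = 515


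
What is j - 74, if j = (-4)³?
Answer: -138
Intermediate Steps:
j = -64
j - 74 = -64 - 74 = -138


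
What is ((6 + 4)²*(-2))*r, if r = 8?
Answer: -1600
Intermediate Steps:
((6 + 4)²*(-2))*r = ((6 + 4)²*(-2))*8 = (10²*(-2))*8 = (100*(-2))*8 = -200*8 = -1600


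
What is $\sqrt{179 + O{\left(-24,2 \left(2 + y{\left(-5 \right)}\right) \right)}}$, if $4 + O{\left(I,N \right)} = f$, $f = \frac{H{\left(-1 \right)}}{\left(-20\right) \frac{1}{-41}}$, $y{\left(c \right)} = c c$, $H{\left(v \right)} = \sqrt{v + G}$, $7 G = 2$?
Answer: $\frac{\sqrt{857500 + 1435 i \sqrt{35}}}{70} \approx 13.229 + 0.065484 i$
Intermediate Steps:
$G = \frac{2}{7}$ ($G = \frac{1}{7} \cdot 2 = \frac{2}{7} \approx 0.28571$)
$H{\left(v \right)} = \sqrt{\frac{2}{7} + v}$ ($H{\left(v \right)} = \sqrt{v + \frac{2}{7}} = \sqrt{\frac{2}{7} + v}$)
$y{\left(c \right)} = c^{2}$
$f = \frac{41 i \sqrt{35}}{140}$ ($f = \frac{\frac{1}{7} \sqrt{14 + 49 \left(-1\right)}}{\left(-20\right) \frac{1}{-41}} = \frac{\frac{1}{7} \sqrt{14 - 49}}{\left(-20\right) \left(- \frac{1}{41}\right)} = \frac{\frac{1}{7} \sqrt{-35}}{\frac{20}{41}} = \frac{i \sqrt{35}}{7} \cdot \frac{41}{20} = \frac{41 i \sqrt{35}}{140} \approx 1.7326 i$)
$O{\left(I,N \right)} = -4 + \frac{41 i \sqrt{35}}{140}$
$\sqrt{179 + O{\left(-24,2 \left(2 + y{\left(-5 \right)}\right) \right)}} = \sqrt{179 - \left(4 - \frac{41 i \sqrt{35}}{140}\right)} = \sqrt{175 + \frac{41 i \sqrt{35}}{140}}$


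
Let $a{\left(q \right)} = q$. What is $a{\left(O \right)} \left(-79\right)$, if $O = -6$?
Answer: $474$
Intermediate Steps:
$a{\left(O \right)} \left(-79\right) = \left(-6\right) \left(-79\right) = 474$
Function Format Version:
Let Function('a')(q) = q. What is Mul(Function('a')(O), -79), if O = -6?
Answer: 474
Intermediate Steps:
Mul(Function('a')(O), -79) = Mul(-6, -79) = 474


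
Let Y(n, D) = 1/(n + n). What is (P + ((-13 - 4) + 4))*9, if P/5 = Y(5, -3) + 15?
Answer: 1125/2 ≈ 562.50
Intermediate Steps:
Y(n, D) = 1/(2*n)
P = 151/2 (P = 5*((½)/5 + 15) = 5*((½)*(⅕) + 15) = 5*(⅒ + 15) = 5*(151/10) = 151/2 ≈ 75.500)
(P + ((-13 - 4) + 4))*9 = (151/2 + ((-13 - 4) + 4))*9 = (151/2 + (-17 + 4))*9 = (151/2 - 13)*9 = (125/2)*9 = 1125/2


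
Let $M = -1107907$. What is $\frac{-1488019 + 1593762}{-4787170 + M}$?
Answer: $- \frac{105743}{5895077} \approx -0.017938$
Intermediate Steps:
$\frac{-1488019 + 1593762}{-4787170 + M} = \frac{-1488019 + 1593762}{-4787170 - 1107907} = \frac{105743}{-5895077} = 105743 \left(- \frac{1}{5895077}\right) = - \frac{105743}{5895077}$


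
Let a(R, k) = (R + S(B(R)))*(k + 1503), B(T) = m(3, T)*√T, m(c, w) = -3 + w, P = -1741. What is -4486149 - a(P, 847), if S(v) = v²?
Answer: 12443987918801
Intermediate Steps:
B(T) = √T*(-3 + T) (B(T) = (-3 + T)*√T = √T*(-3 + T))
a(R, k) = (1503 + k)*(R + R*(-3 + R)²) (a(R, k) = (R + (√R*(-3 + R))²)*(k + 1503) = (R + R*(-3 + R)²)*(1503 + k) = (1503 + k)*(R + R*(-3 + R)²))
-4486149 - a(P, 847) = -4486149 - (-1741)*(1503 + 847 + 1503*(-3 - 1741)² + 847*(-3 - 1741)²) = -4486149 - (-1741)*(1503 + 847 + 1503*(-1744)² + 847*(-1744)²) = -4486149 - (-1741)*(1503 + 847 + 1503*3041536 + 847*3041536) = -4486149 - (-1741)*(1503 + 847 + 4571428608 + 2576180992) = -4486149 - (-1741)*7147611950 = -4486149 - 1*(-12443992404950) = -4486149 + 12443992404950 = 12443987918801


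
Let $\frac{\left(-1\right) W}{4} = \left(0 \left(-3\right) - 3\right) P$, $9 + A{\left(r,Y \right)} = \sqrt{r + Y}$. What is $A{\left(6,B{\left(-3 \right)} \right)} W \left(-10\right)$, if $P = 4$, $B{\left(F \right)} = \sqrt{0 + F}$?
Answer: $4320 - 480 \sqrt{6 + i \sqrt{3}} \approx 3132.3 - 168.0 i$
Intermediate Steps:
$B{\left(F \right)} = \sqrt{F}$
$A{\left(r,Y \right)} = -9 + \sqrt{Y + r}$ ($A{\left(r,Y \right)} = -9 + \sqrt{r + Y} = -9 + \sqrt{Y + r}$)
$W = 48$ ($W = - 4 \left(0 \left(-3\right) - 3\right) 4 = - 4 \left(0 - 3\right) 4 = - 4 \left(\left(-3\right) 4\right) = \left(-4\right) \left(-12\right) = 48$)
$A{\left(6,B{\left(-3 \right)} \right)} W \left(-10\right) = \left(-9 + \sqrt{\sqrt{-3} + 6}\right) 48 \left(-10\right) = \left(-9 + \sqrt{i \sqrt{3} + 6}\right) 48 \left(-10\right) = \left(-9 + \sqrt{6 + i \sqrt{3}}\right) 48 \left(-10\right) = \left(-432 + 48 \sqrt{6 + i \sqrt{3}}\right) \left(-10\right) = 4320 - 480 \sqrt{6 + i \sqrt{3}}$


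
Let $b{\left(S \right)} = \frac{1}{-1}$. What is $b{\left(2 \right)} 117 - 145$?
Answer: $-262$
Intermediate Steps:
$b{\left(S \right)} = -1$
$b{\left(2 \right)} 117 - 145 = \left(-1\right) 117 - 145 = -117 - 145 = -262$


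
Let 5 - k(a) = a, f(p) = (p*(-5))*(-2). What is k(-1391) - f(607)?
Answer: -4674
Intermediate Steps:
f(p) = 10*p (f(p) = -5*p*(-2) = 10*p)
k(a) = 5 - a
k(-1391) - f(607) = (5 - 1*(-1391)) - 10*607 = (5 + 1391) - 1*6070 = 1396 - 6070 = -4674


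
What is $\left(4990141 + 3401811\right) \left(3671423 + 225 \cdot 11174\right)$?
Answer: $51909031708496$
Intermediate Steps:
$\left(4990141 + 3401811\right) \left(3671423 + 225 \cdot 11174\right) = 8391952 \left(3671423 + 2514150\right) = 8391952 \cdot 6185573 = 51909031708496$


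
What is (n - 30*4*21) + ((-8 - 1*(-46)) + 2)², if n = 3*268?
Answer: -116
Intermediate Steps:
n = 804
(n - 30*4*21) + ((-8 - 1*(-46)) + 2)² = (804 - 30*4*21) + ((-8 - 1*(-46)) + 2)² = (804 - 120*21) + ((-8 + 46) + 2)² = (804 - 2520) + (38 + 2)² = -1716 + 40² = -1716 + 1600 = -116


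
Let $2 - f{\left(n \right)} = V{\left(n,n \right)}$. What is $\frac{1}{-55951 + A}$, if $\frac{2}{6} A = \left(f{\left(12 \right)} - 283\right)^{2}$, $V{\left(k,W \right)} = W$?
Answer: $\frac{1}{201596} \approx 4.9604 \cdot 10^{-6}$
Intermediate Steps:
$f{\left(n \right)} = 2 - n$
$A = 257547$ ($A = 3 \left(\left(2 - 12\right) - 283\right)^{2} = 3 \left(-10 - 283\right)^{2} = 3 \left(-293\right)^{2} = 3 \cdot 85849 = 257547$)
$\frac{1}{-55951 + A} = \frac{1}{-55951 + 257547} = \frac{1}{201596}$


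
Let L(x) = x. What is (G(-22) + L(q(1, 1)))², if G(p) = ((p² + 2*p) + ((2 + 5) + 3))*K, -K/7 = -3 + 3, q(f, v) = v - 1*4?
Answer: 9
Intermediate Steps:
q(f, v) = -4 + v (q(f, v) = v - 4 = -4 + v)
K = 0 (K = -7*(-3 + 3) = -7*0 = 0)
G(p) = 0 (G(p) = ((p² + 2*p) + ((2 + 5) + 3))*0 = ((p² + 2*p) + (7 + 3))*0 = ((p² + 2*p) + 10)*0 = (10 + p² + 2*p)*0 = 0)
(G(-22) + L(q(1, 1)))² = (0 + (-4 + 1))² = (0 - 3)² = (-3)² = 9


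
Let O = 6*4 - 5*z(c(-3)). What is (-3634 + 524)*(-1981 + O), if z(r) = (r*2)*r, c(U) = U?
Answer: 6366170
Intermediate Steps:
z(r) = 2*r² (z(r) = (2*r)*r = 2*r²)
O = -66 (O = 6*4 - 10*(-3)² = 24 - 10*9 = 24 - 5*18 = 24 - 90 = -66)
(-3634 + 524)*(-1981 + O) = (-3634 + 524)*(-1981 - 66) = -3110*(-2047) = 6366170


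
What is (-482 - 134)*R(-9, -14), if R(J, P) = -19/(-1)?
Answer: -11704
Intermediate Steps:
R(J, P) = 19 (R(J, P) = -19*(-1) = 19)
(-482 - 134)*R(-9, -14) = (-482 - 134)*19 = -616*19 = -11704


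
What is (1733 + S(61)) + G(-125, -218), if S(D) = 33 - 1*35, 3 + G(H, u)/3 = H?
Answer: 1347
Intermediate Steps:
G(H, u) = -9 + 3*H
S(D) = -2 (S(D) = 33 - 35 = -2)
(1733 + S(61)) + G(-125, -218) = (1733 - 2) + (-9 + 3*(-125)) = 1731 + (-9 - 375) = 1731 - 384 = 1347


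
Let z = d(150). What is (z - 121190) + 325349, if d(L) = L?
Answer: 204309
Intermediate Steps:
z = 150
(z - 121190) + 325349 = (150 - 121190) + 325349 = -121040 + 325349 = 204309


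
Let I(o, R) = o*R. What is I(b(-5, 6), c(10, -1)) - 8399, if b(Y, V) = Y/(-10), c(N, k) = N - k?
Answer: -16787/2 ≈ -8393.5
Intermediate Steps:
b(Y, V) = -Y/10 (b(Y, V) = Y*(-1/10) = -Y/10)
I(o, R) = R*o
I(b(-5, 6), c(10, -1)) - 8399 = (10 - 1*(-1))*(-1/10*(-5)) - 8399 = (10 + 1)*(1/2) - 8399 = 11*(1/2) - 8399 = 11/2 - 8399 = -16787/2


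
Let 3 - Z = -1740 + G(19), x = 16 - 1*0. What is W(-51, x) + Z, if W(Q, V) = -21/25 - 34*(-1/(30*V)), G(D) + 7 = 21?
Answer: 2073877/1200 ≈ 1728.2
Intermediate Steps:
G(D) = 14 (G(D) = -7 + 21 = 14)
x = 16 (x = 16 + 0 = 16)
W(Q, V) = -21/25 + 17/(15*V) (W(Q, V) = -21*1/25 - (-17)/(15*V) = -21/25 + 17/(15*V))
Z = 1729 (Z = 3 - (-1740 + 14) = 3 - 1*(-1726) = 3 + 1726 = 1729)
W(-51, x) + Z = (1/75)*(85 - 63*16)/16 + 1729 = (1/75)*(1/16)*(85 - 1008) + 1729 = (1/75)*(1/16)*(-923) + 1729 = -923/1200 + 1729 = 2073877/1200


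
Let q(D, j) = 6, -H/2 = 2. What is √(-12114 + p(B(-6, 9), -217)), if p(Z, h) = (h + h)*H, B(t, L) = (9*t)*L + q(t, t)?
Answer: I*√10378 ≈ 101.87*I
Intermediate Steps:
H = -4 (H = -2*2 = -4)
B(t, L) = 6 + 9*L*t (B(t, L) = (9*t)*L + 6 = 9*L*t + 6 = 6 + 9*L*t)
p(Z, h) = -8*h (p(Z, h) = (h + h)*(-4) = (2*h)*(-4) = -8*h)
√(-12114 + p(B(-6, 9), -217)) = √(-12114 - 8*(-217)) = √(-12114 + 1736) = √(-10378) = I*√10378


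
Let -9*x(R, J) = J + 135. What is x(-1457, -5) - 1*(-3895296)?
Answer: 35057534/9 ≈ 3.8953e+6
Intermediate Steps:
x(R, J) = -15 - J/9 (x(R, J) = -(J + 135)/9 = -(135 + J)/9 = -15 - J/9)
x(-1457, -5) - 1*(-3895296) = (-15 - ⅑*(-5)) - 1*(-3895296) = (-15 + 5/9) + 3895296 = -130/9 + 3895296 = 35057534/9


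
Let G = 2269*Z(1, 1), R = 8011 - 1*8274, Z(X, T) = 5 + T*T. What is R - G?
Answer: -13877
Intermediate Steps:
Z(X, T) = 5 + T²
R = -263 (R = 8011 - 8274 = -263)
G = 13614 (G = 2269*(5 + 1²) = 2269*(5 + 1) = 2269*6 = 13614)
R - G = -263 - 1*13614 = -263 - 13614 = -13877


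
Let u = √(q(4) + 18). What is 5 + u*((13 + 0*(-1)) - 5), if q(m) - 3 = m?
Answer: 45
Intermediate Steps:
q(m) = 3 + m
u = 5 (u = √((3 + 4) + 18) = √(7 + 18) = √25 = 5)
5 + u*((13 + 0*(-1)) - 5) = 5 + 5*((13 + 0*(-1)) - 5) = 5 + 5*((13 + 0) - 5) = 5 + 5*(13 - 5) = 5 + 5*8 = 5 + 40 = 45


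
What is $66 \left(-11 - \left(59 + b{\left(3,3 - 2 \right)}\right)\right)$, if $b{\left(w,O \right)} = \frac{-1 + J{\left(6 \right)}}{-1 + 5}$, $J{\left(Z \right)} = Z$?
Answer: $- \frac{9405}{2} \approx -4702.5$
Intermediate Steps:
$b{\left(w,O \right)} = \frac{5}{4}$ ($b{\left(w,O \right)} = \frac{-1 + 6}{-1 + 5} = \frac{5}{4}$)
$66 \left(-11 - \left(59 + b{\left(3,3 - 2 \right)}\right)\right) = 66 \left(-11 - \frac{241}{4}\right) = 66 \left(- \frac{285}{4}\right) = - \frac{9405}{2}$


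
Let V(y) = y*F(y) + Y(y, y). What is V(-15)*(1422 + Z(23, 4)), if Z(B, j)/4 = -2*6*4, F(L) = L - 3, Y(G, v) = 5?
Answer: 338250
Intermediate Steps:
F(L) = -3 + L
Z(B, j) = -192 (Z(B, j) = 4*(-2*6*4) = 4*(-12*4) = 4*(-48) = -192)
V(y) = 5 + y*(-3 + y) (V(y) = y*(-3 + y) + 5 = 5 + y*(-3 + y))
V(-15)*(1422 + Z(23, 4)) = (5 - 15*(-3 - 15))*(1422 - 192) = (5 - 15*(-18))*1230 = (5 + 270)*1230 = 275*1230 = 338250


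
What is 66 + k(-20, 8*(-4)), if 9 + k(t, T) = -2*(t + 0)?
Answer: 97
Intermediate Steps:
k(t, T) = -9 - 2*t (k(t, T) = -9 - 2*(t + 0) = -9 - 2*t)
66 + k(-20, 8*(-4)) = 66 + (-9 - 2*(-20)) = 66 + (-9 + 40) = 66 + 31 = 97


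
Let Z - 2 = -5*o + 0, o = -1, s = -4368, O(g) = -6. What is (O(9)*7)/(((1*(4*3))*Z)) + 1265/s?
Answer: -3449/4368 ≈ -0.78961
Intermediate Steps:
Z = 7 (Z = 2 + (-5*(-1) + 0) = 2 + (5 + 0) = 2 + 5 = 7)
(O(9)*7)/(((1*(4*3))*Z)) + 1265/s = (-6*7)/(((1*(4*3))*7)) + 1265/(-4368) = -42/((1*12)*7) + 1265*(-1/4368) = -42/(12*7) - 1265/4368 = -42/84 - 1265/4368 = -42*1/84 - 1265/4368 = -1/2 - 1265/4368 = -3449/4368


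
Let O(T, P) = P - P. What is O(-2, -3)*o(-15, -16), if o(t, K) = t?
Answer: 0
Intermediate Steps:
O(T, P) = 0
O(-2, -3)*o(-15, -16) = 0*(-15) = 0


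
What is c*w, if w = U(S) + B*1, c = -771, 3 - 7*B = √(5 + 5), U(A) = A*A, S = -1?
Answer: -7710/7 + 771*√10/7 ≈ -753.13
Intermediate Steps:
U(A) = A²
B = 3/7 - √10/7 (B = 3/7 - √(5 + 5)/7 = 3/7 - √10/7 ≈ -0.023183)
w = 10/7 - √10/7 (w = (-1)² + (3/7 - √10/7)*1 = 1 + (3/7 - √10/7) = 10/7 - √10/7 ≈ 0.97682)
c*w = -771*(10/7 - √10/7) = -7710/7 + 771*√10/7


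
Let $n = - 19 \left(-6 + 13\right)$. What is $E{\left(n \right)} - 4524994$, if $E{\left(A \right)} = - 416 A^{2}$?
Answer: $-11883618$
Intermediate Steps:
$n = -133$ ($n = \left(-19\right) 7 = -133$)
$E{\left(n \right)} - 4524994 = - 416 \left(-133\right)^{2} - 4524994 = \left(-416\right) 17689 - 4524994 = -7358624 - 4524994 = -11883618$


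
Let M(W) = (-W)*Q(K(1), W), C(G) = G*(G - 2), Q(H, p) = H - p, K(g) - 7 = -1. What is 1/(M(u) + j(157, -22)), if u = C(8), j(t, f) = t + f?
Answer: 1/2151 ≈ 0.00046490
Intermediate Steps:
K(g) = 6 (K(g) = 7 - 1 = 6)
j(t, f) = f + t
C(G) = G*(-2 + G)
u = 48 (u = 8*(-2 + 8) = 8*6 = 48)
M(W) = -W*(6 - W) (M(W) = (-W)*(6 - W) = -W*(6 - W))
1/(M(u) + j(157, -22)) = 1/(48*(-6 + 48) + (-22 + 157)) = 1/(48*42 + 135) = 1/(2016 + 135) = 1/2151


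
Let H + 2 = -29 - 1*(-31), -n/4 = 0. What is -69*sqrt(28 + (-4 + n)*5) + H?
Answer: -138*sqrt(2) ≈ -195.16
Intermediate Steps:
n = 0 (n = -4*0 = 0)
H = 0 (H = -2 + (-29 - 1*(-31)) = -2 + (-29 + 31) = -2 + 2 = 0)
-69*sqrt(28 + (-4 + n)*5) + H = -69*sqrt(28 + (-4 + 0)*5) + 0 = -69*sqrt(28 - 4*5) + 0 = -69*sqrt(28 - 20) + 0 = -138*sqrt(2) + 0 = -138*sqrt(2)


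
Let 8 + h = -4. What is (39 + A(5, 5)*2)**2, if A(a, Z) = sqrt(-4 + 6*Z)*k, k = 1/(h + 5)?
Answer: 74633/49 - 156*sqrt(26)/7 ≈ 1409.5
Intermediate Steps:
h = -12 (h = -8 - 4 = -12)
k = -1/7 (k = 1/(-12 + 5) = 1/(-7) = -1/7 ≈ -0.14286)
A(a, Z) = -sqrt(-4 + 6*Z)/7 (A(a, Z) = sqrt(-4 + 6*Z)*(-1/7) = -sqrt(-4 + 6*Z)/7)
(39 + A(5, 5)*2)**2 = (39 - sqrt(-4 + 6*5)/7*2)**2 = (39 - sqrt(-4 + 30)/7*2)**2 = (39 - sqrt(26)/7*2)**2 = (39 - 2*sqrt(26)/7)**2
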